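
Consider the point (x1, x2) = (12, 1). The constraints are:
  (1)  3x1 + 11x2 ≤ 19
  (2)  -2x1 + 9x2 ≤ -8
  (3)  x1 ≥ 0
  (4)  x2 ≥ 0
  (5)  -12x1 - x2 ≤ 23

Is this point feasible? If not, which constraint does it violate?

Constraint (1): 3x1 + 11x2 = 47, which is not ≤ 19. All other constraints are satisfied.

not feasible — violates (1)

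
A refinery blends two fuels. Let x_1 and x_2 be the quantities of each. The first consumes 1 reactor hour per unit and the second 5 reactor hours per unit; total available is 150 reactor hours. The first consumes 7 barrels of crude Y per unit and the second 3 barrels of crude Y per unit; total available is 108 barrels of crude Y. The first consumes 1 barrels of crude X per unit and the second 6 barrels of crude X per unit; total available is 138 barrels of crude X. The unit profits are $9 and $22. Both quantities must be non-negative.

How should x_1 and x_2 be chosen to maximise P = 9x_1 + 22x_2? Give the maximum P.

x_1 = 6, x_2 = 22, maximum P = 538

Vertices and P = 9x_1 + 22x_2:
  (0, 0) → P = 0
  (0, 23) → P = 506
  (108/7, 0) → P = 972/7
  (6, 22) → P = 538

The optimum lies where 7x_1 + 3x_2 = 108 and x_1 + 6x_2 = 138.
Solving simultaneously gives x_1 = 6, x_2 = 22.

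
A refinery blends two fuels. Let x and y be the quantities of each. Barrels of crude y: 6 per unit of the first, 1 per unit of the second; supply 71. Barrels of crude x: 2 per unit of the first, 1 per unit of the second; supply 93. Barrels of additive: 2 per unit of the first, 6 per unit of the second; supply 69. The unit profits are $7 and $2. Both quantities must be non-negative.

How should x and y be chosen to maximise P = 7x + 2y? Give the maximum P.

Extreme points and P = 7x + 2y:
  (0, 0) → P = 0
  (0, 23/2) → P = 23
  (71/6, 0) → P = 497/6
  (21/2, 8) → P = 179/2

The optimum lies where 6x + y = 71 and 2x + 6y = 69.
Solving simultaneously gives x = 21/2, y = 8.

x = 21/2, y = 8, maximum P = 179/2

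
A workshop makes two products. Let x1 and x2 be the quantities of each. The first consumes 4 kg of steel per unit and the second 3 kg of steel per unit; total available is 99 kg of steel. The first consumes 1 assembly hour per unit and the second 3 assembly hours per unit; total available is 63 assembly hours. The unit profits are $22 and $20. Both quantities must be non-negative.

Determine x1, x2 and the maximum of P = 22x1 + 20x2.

Feasible corners and P = 22x1 + 20x2:
  (0, 0) → P = 0
  (0, 21) → P = 420
  (99/4, 0) → P = 1089/2
  (12, 17) → P = 604

The optimum lies where 4x1 + 3x2 = 99 and x1 + 3x2 = 63.
Solving simultaneously gives x1 = 12, x2 = 17.

x1 = 12, x2 = 17, maximum P = 604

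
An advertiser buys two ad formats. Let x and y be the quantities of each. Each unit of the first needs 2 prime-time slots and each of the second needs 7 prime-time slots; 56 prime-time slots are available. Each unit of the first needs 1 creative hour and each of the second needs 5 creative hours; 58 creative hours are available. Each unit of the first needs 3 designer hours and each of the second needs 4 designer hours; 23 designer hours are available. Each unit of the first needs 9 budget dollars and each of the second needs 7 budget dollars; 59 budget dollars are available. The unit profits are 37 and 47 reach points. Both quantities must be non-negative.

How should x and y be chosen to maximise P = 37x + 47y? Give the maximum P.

Extreme points and P = 37x + 47y:
  (0, 0) → P = 0
  (0, 23/4) → P = 1081/4
  (59/9, 0) → P = 2183/9
  (5, 2) → P = 279

At the optimal vertex, 3x + 4y = 23 and 9x + 7y = 59.
Solving simultaneously gives x = 5, y = 2.

x = 5, y = 2, maximum P = 279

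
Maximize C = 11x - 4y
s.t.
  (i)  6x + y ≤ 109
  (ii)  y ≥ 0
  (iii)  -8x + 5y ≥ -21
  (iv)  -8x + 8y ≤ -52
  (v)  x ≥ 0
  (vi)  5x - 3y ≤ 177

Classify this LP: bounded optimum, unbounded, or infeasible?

infeasible

The boundaries 6x + y = 109 and y = 0 meet at (109/6, 0), but that point violates -8x + 5y ≥ -21. Every candidate vertex is excluded by some other constraint, so the feasible region is empty.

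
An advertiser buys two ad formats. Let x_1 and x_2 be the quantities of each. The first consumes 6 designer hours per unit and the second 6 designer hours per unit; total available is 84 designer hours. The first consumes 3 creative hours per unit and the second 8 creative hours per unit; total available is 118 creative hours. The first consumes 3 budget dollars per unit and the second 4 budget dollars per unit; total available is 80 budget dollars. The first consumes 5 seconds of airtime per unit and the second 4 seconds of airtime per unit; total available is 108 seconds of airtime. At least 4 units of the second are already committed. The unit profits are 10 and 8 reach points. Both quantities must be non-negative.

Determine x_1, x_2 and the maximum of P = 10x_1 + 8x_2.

x_1 = 10, x_2 = 4, maximum P = 132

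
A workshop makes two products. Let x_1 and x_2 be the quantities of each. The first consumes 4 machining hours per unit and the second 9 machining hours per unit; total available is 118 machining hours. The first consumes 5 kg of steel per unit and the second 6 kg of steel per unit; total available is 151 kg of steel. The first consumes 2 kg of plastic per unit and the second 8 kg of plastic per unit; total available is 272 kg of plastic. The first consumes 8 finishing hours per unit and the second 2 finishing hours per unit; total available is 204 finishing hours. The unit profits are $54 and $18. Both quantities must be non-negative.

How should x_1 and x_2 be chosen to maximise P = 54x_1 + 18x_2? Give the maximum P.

x_1 = 25, x_2 = 2, maximum P = 1386

Corner points and P = 54x_1 + 18x_2:
  (0, 0) → P = 0
  (0, 118/9) → P = 236
  (51/2, 0) → P = 1377
  (25, 2) → P = 1386

The optimum lies where 4x_1 + 9x_2 = 118 and 8x_1 + 2x_2 = 204.
Solving simultaneously gives x_1 = 25, x_2 = 2.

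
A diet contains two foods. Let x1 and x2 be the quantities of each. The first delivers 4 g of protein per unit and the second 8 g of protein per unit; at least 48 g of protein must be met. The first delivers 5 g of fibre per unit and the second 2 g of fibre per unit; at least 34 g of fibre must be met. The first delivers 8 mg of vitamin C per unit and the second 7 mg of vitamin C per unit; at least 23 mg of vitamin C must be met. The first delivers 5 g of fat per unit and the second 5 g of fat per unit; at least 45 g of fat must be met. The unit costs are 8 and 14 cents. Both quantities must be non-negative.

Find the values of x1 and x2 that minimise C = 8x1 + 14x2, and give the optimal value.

Corner points and C = 8x1 + 14x2:
  (0, 17) → C = 238
  (12, 0) → C = 96
  (6, 3) → C = 90
  (16/3, 11/3) → C = 94
The feasible region is unbounded (it extends along (0, 1), (1, 0)), but C strictly increases along every unbounded feasible direction, so there is no improving ray and the minimum is attained at a vertex.

x1 = 6, x2 = 3, minimum C = 90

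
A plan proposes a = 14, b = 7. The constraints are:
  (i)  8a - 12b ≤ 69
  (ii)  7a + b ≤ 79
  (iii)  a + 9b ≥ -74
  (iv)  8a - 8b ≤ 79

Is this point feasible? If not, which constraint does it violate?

not feasible — violates (ii)

Constraint (ii): 7a + b = 105, which is not ≤ 79. All other constraints are satisfied.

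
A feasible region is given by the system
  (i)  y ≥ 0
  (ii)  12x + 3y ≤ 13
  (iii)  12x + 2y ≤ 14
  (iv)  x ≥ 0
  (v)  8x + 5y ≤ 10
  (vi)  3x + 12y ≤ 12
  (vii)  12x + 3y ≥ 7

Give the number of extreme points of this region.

The feasible vertices (each the meet of two boundaries and inside every other half-plane) are:
  (13/12, 0)
  (7/12, 0)
  (35/36, 4/9)
  (20/27, 22/27)
  (16/45, 41/45)

5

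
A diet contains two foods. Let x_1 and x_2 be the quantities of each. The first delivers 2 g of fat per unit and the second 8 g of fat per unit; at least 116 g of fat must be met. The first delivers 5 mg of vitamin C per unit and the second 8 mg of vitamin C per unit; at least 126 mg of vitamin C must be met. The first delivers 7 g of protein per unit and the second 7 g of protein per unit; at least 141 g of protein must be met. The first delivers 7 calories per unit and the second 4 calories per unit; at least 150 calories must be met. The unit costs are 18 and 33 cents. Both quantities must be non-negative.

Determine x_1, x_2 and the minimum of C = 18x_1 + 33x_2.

x_1 = 46/3, x_2 = 32/3, minimum C = 628

Vertices and C = 18x_1 + 33x_2:
  (0, 75/2) → C = 2475/2
  (58, 0) → C = 1044
  (46/3, 32/3) → C = 628
The feasible region is unbounded (it extends along (0, 1), (1, 0)), but C strictly increases along every unbounded feasible direction, so there is no improving ray and the minimum is attained at a vertex.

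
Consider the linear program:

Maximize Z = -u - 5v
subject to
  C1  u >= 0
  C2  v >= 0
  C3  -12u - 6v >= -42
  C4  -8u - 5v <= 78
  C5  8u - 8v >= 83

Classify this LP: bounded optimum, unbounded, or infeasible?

infeasible

The boundaries u = 0 and v = 0 meet at (0, 0), but that point violates 8u - 8v ≥ 83. Every candidate vertex is excluded by some other constraint, so the feasible region is empty.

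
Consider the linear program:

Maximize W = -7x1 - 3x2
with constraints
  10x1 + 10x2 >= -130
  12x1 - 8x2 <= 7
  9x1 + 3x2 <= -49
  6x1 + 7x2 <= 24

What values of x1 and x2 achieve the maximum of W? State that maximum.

x1 = -115, x2 = 102, maximum W = 499

Feasible corners and W = -7x1 - 3x2:
  (-97/20, -163/20) → W = 292/5
  (-115, 102) → W = 499
  (-371/108, -217/36) → W = 2275/54
  (-83/9, 34/3) → W = 275/9

The binding constraints are 10x1 + 10x2 = -130 and 6x1 + 7x2 = 24.
Solving simultaneously gives x1 = -115, x2 = 102.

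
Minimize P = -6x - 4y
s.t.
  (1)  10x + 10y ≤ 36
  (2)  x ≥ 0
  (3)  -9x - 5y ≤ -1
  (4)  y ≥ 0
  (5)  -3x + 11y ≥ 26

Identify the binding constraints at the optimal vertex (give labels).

(1) and (5)

Corner points and P = -6x - 4y:
  (0, 18/5) → P = -72/5
  (34/35, 92/35) → P = -572/35
  (0, 26/11) → P = -104/11

The minimum is at (34/35, 92/35). Substituting into each constraint, equality holds for (1) and (5); the remaining constraints have slack.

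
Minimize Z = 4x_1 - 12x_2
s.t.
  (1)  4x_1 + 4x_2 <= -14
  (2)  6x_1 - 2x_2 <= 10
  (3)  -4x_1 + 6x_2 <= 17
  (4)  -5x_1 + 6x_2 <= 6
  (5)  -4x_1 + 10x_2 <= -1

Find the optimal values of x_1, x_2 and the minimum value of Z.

x_1 = -17/7, x_2 = -15/14, minimum Z = 22/7

The feasible region is unbounded (it extends along (-6, -5), (-1, -3)), but Z strictly increases along every unbounded feasible direction, so there is no improving ray and the minimum is attained at a vertex.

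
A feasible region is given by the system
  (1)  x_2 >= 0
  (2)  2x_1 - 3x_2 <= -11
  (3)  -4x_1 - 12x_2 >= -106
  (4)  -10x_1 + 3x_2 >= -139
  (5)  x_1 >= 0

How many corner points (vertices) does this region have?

The feasible vertices (each the meet of two boundaries and inside every other half-plane) are:
  (31/6, 64/9)
  (0, 11/3)
  (0, 53/6)

3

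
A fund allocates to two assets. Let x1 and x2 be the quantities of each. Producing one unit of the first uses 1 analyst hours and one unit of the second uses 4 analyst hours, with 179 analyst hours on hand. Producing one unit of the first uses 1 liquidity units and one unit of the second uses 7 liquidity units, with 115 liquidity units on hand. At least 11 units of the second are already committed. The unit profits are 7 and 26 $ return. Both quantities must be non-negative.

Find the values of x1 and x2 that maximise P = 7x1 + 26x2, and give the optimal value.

Extreme points and P = 7x1 + 26x2:
  (0, 115/7) → P = 2990/7
  (0, 11) → P = 286
  (38, 11) → P = 552

The optimum lies where x1 + 7x2 = 115 and x2 = 11.
Solving simultaneously gives x1 = 38, x2 = 11.

x1 = 38, x2 = 11, maximum P = 552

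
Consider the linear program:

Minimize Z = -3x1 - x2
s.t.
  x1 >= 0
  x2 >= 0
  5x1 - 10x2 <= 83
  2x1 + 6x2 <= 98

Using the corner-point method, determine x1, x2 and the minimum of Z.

Feasible corners and Z = -3x1 - x2:
  (0, 0) → Z = 0
  (0, 49/3) → Z = -49/3
  (83/5, 0) → Z = -249/5
  (739/25, 162/25) → Z = -2379/25

The binding constraints are 5x1 - 10x2 = 83 and 2x1 + 6x2 = 98.
Solving simultaneously gives x1 = 739/25, x2 = 162/25.

x1 = 739/25, x2 = 162/25, minimum Z = -2379/25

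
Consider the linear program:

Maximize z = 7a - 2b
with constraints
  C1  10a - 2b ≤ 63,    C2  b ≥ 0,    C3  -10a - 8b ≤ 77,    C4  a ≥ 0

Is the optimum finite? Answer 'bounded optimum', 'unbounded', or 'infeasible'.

bounded optimum

Extreme points and z = 7a - 2b:
  (63/10, 0) → z = 441/10
  (0, 0) → z = 0
The feasible region has finitely many vertices and no improving ray; the maximum is 441/10 at (63/10, 0).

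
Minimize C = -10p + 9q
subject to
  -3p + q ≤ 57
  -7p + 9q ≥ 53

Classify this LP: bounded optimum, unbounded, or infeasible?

From the feasible point (-23, -12), moving in the direction (9, 7) keeps every constraint satisfied while C decreases without bound.

unbounded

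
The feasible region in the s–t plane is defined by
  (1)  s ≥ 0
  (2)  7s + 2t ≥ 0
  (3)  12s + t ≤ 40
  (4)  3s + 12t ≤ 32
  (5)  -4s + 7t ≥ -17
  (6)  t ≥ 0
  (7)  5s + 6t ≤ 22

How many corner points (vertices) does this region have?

Of the 21 pairwise boundary intersections, those satisfying every inequality are:
  (0, 0)
  (0, 8/3)
  (10/3, 0)
  (218/67, 64/67)
  (12/7, 47/21)

5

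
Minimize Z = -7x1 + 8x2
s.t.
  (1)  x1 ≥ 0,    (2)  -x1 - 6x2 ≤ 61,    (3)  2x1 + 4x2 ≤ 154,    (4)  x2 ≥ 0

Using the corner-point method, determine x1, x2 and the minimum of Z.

Extreme points and Z = -7x1 + 8x2:
  (0, 77/2) → Z = 308
  (0, 0) → Z = 0
  (77, 0) → Z = -539

x1 = 77, x2 = 0, minimum Z = -539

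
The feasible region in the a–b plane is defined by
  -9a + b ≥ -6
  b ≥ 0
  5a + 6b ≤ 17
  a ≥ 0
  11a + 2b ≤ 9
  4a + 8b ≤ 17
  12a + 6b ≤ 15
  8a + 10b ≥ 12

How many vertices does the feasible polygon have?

Of the 28 pairwise boundary intersections, those satisfying every inequality are:
  (0, 17/8)
  (0, 6/5)
  (4/7, 19/14)
  (33/47, 30/47)
  (1/4, 2)

5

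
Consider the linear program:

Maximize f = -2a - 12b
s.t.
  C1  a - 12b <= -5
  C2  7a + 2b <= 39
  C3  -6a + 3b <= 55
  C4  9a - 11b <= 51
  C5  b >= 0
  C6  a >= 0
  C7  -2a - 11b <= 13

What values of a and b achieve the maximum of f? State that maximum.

Feasible corners and f = -2a - 12b:
  (229/43, 37/43) → f = -902/43
  (0, 5/12) → f = -5
  (7/33, 619/33) → f = -7442/33
  (0, 55/3) → f = -220

The optimum lies where a - 12b = -5 and a = 0.
Solving simultaneously gives a = 0, b = 5/12.

a = 0, b = 5/12, maximum f = -5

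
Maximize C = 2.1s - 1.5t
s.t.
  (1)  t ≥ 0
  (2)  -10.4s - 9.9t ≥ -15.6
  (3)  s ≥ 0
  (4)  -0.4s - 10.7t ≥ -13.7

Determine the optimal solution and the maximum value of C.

s = 1.5, t = 0, maximum C = 3.15

Vertices and C = 2.1s - 1.5t:
  (3/2, 0) → C = 63/20
  (0, 0) → C = 0
  (3129/10732, 3406/2683) → C = -138651/107320
  (0, 137/107) → C = -411/214

At the optimal vertex, t = 0 and -10.4s - 9.9t = -15.6.
Solving simultaneously gives s = 3/2, t = 0.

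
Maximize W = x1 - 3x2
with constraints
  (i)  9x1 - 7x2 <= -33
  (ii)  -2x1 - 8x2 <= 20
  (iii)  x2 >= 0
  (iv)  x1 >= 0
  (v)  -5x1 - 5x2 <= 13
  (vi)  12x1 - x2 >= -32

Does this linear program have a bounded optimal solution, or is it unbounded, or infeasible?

bounded optimum

Corner points and W = x1 - 3x2:
  (0, 33/7) → W = -99/7
  (0, 32) → W = -96
The feasible region has finitely many vertices and no improving ray; the maximum is -99/7 at (0, 33/7).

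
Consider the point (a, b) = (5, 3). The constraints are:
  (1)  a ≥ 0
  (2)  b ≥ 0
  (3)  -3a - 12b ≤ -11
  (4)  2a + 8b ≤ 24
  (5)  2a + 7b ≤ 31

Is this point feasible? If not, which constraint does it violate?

not feasible — violates (4)

Constraint (4): 2a + 8b = 34, which is not ≤ 24. All other constraints are satisfied.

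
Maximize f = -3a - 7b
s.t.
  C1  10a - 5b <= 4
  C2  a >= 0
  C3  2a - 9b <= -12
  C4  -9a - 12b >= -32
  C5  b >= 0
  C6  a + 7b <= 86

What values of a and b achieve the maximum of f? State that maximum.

The optimum lies where a = 0 and 2a - 9b = -12.
Solving simultaneously gives a = 0, b = 4/3.

a = 0, b = 4/3, maximum f = -28/3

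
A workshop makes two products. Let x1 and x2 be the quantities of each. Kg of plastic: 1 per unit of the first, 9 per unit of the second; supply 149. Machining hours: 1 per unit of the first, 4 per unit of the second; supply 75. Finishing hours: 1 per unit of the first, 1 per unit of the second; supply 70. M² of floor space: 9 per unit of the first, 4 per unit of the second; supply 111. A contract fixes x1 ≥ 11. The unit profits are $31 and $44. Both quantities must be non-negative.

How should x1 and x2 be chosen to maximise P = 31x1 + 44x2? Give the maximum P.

Extreme points and P = 31x1 + 44x2:
  (37/3, 0) → P = 1147/3
  (11, 0) → P = 341
  (11, 3) → P = 473

At the optimal vertex, 9x1 + 4x2 = 111 and x1 = 11.
Solving simultaneously gives x1 = 11, x2 = 3.

x1 = 11, x2 = 3, maximum P = 473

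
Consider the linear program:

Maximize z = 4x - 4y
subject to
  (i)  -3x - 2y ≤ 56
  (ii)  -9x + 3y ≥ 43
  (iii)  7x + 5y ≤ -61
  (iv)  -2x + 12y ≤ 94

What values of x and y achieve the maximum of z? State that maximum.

Feasible corners and z = 4x - 4y:
  (-254/27, -125/9) → z = 484/27
  (-43/2, 17/4) → z = -103
  (-199/33, -124/33) → z = -100/11
  (-601/47, 268/47) → z = -3476/47

x = -254/27, y = -125/9, maximum z = 484/27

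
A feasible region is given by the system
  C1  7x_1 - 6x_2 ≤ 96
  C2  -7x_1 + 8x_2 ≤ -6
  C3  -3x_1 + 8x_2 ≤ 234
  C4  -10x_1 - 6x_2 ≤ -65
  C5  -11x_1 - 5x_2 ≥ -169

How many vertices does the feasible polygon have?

Pairwise boundary intersections that survive every other constraint:
  (161/17, -505/102)
  (1494/101, 127/101)
  (278/61, 395/122)
  (1382/123, 1117/123)

4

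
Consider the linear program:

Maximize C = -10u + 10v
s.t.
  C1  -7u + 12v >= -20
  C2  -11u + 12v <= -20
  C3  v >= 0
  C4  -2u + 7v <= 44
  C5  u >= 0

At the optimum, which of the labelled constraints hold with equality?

Vertices and C = -10u + 10v:
  (20/7, 0) → C = -200/7
  (668/25, 348/25) → C = -128
  (20/11, 0) → C = -200/11
  (668/53, 524/53) → C = -1440/53

The maximum is at (20/11, 0). Substituting into each constraint, equality holds for C2 and C3; the remaining constraints have slack.

C2 and C3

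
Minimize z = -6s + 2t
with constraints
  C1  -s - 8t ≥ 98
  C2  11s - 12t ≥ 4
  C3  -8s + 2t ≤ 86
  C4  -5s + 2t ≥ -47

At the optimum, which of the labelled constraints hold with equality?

C1 and C4

Vertices and z = -6s + 2t:
  (-286/25, -541/50) → z = 47
  (30/7, -179/14) → z = -359/7
  (-520/37, -489/37) → z = 2142/37
  (-133/3, -403/3) → z = -8/3

The minimum is at (30/7, -179/14). Substituting into each constraint, equality holds for C1 and C4; the remaining constraints have slack.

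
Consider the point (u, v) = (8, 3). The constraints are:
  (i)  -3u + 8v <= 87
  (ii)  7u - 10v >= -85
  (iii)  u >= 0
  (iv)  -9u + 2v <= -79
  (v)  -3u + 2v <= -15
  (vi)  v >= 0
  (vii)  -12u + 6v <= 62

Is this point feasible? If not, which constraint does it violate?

Constraint (iv): -9u + 2v = -66, which is not ≤ -79. All other constraints are satisfied.

not feasible — violates (iv)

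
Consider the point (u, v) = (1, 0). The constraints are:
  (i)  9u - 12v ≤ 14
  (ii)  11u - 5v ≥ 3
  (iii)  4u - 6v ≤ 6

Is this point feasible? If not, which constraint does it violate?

(i): 9 ≤ 14 ✓
(ii): 11 ≥ 3 ✓
(iii): 4 ≤ 6 ✓

feasible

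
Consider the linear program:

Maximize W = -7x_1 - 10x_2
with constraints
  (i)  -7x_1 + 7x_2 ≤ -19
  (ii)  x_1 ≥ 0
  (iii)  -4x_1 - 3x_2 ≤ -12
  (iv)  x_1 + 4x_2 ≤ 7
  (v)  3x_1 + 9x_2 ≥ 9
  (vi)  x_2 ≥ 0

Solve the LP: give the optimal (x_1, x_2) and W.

Extreme points and W = -7x_1 - 10x_2:
  (141/49, 8/49) → W = -1067/49
  (25/7, 6/7) → W = -235/7
  (3, 0) → W = -21
  (7, 0) → W = -49

x_1 = 3, x_2 = 0, maximum W = -21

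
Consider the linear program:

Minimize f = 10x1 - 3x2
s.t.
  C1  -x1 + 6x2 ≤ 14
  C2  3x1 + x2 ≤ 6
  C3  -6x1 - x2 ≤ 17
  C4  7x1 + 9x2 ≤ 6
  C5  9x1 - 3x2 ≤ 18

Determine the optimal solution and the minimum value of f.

x1 = -116/37, x2 = 67/37, minimum f = -1361/37

Extreme points and f = 10x1 - 3x2:
  (-116/37, 67/37) → f = -1361/37
  (-30/17, 104/51) → f = -404/17
  (-11/9, -29/3) → f = 151/9
  (30/17, -12/17) → f = 336/17

The optimum lies where -x1 + 6x2 = 14 and -6x1 - x2 = 17.
Solving simultaneously gives x1 = -116/37, x2 = 67/37.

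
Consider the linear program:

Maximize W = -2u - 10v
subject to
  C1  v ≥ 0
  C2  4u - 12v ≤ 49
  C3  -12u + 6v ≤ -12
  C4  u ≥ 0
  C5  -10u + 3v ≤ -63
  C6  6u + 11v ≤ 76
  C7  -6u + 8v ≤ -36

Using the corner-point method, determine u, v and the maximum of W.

Extreme points and W = -2u - 10v:
  (49/4, 0) → W = -49/2
  (63/10, 0) → W = -63/5
  (1451/116, 5/58) → W = -1501/58
  (198/31, 9/31) → W = -486/31
  (502/57, 40/19) → W = -116/3

At the optimal vertex, v = 0 and -10u + 3v = -63.
Solving simultaneously gives u = 63/10, v = 0.

u = 63/10, v = 0, maximum W = -63/5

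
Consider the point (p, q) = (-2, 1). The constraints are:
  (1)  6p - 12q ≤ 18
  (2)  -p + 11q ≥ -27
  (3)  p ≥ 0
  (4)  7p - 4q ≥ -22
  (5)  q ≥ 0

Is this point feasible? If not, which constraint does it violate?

not feasible — violates (3)

Constraint (3): p = -2, which is not ≥ 0. All other constraints are satisfied.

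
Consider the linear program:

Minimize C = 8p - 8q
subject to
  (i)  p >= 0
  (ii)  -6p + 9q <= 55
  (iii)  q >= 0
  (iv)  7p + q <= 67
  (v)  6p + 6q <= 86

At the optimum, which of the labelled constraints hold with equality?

(i) and (ii)

Vertices and C = 8p - 8q:
  (0, 55/9) → C = -440/9
  (0, 0) → C = 0
  (74/15, 47/5) → C = -536/15
  (67/7, 0) → C = 536/7
  (79/9, 50/9) → C = 232/9

The minimum is at (0, 55/9). Substituting into each constraint, equality holds for (i) and (ii); the remaining constraints have slack.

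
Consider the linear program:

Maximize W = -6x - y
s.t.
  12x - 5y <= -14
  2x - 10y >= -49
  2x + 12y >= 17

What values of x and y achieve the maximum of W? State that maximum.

Extreme points and W = -6x - y:
  (21/22, 56/11) → W = -119/11
  (-83/154, 116/77) → W = 19/11
  (-19/2, 3) → W = 54

The binding constraints are 2x - 10y = -49 and 2x + 12y = 17.
Solving simultaneously gives x = -19/2, y = 3.

x = -19/2, y = 3, maximum W = 54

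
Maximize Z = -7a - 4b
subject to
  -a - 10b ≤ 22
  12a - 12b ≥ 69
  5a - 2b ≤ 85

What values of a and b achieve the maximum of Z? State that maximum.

Corner points and Z = -7a - 4b:
  (71/22, -111/44) → Z = -25/2
  (31/2, -15/4) → Z = -187/2
  (49/2, 75/4) → Z = -493/2

a = 71/22, b = -111/44, maximum Z = -25/2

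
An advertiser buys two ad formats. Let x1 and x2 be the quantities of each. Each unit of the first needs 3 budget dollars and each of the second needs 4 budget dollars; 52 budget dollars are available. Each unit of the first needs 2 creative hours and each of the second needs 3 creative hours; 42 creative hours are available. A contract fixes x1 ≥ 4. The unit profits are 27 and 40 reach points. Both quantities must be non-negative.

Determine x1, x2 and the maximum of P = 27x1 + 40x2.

x1 = 4, x2 = 10, maximum P = 508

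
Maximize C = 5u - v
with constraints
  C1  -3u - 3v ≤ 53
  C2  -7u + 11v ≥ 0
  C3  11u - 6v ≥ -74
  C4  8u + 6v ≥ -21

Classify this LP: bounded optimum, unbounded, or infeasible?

unbounded

From the feasible point (-231/130, -147/130), moving in the direction (11, 7) keeps every constraint satisfied while C increases without bound.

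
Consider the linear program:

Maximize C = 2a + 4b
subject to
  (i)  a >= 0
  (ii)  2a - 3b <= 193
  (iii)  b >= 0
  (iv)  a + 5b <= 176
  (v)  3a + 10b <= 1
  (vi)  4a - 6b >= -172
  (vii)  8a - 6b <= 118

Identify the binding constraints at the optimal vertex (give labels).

Extreme points and C = 2a + 4b:
  (0, 0) → C = 0
  (0, 1/10) → C = 2/5
  (1/3, 0) → C = 2/3

The maximum is at (1/3, 0). Substituting into each constraint, equality holds for (iii) and (v); the remaining constraints have slack.

(iii) and (v)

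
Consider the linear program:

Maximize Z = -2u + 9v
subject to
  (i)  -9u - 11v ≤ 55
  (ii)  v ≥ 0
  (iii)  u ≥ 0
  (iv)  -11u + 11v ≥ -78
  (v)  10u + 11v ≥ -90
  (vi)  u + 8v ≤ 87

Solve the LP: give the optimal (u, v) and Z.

u = 0, v = 87/8, maximum Z = 783/8

Vertices and Z = -2u + 9v:
  (0, 0) → Z = 0
  (78/11, 0) → Z = -156/11
  (0, 87/8) → Z = 783/8
  (527/33, 293/33) → Z = 1583/33

The binding constraints are u = 0 and u + 8v = 87.
Solving simultaneously gives u = 0, v = 87/8.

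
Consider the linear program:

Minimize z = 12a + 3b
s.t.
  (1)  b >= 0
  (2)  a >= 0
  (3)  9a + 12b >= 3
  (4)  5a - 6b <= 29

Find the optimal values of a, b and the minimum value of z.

Corner points and z = 12a + 3b:
  (1/3, 0) → z = 4
  (29/5, 0) → z = 348/5
  (0, 1/4) → z = 3/4
The feasible region is unbounded (it extends along (0, 1), (6, 5)), but z strictly increases along every unbounded feasible direction, so there is no improving ray and the minimum is attained at a vertex.

The optimum lies where a = 0 and 9a + 12b = 3.
Solving simultaneously gives a = 0, b = 1/4.

a = 0, b = 1/4, minimum z = 3/4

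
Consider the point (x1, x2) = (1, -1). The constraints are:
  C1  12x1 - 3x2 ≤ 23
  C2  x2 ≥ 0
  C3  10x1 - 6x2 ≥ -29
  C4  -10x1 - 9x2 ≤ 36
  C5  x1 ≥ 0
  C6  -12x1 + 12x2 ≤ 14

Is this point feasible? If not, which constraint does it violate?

Constraint C2: x2 = -1, which is not ≥ 0. All other constraints are satisfied.

not feasible — violates C2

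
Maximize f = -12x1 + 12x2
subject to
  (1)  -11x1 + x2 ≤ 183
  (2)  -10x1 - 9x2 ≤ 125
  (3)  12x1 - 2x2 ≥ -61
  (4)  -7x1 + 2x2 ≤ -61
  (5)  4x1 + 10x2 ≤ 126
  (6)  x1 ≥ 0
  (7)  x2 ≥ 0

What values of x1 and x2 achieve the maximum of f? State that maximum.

x1 = 431/39, x2 = 319/39, maximum f = -448/13

Vertices and f = -12x1 + 12x2:
  (431/39, 319/39) → f = -448/13
  (61/7, 0) → f = -732/7
  (63/2, 0) → f = -378

The optimum lies where -7x1 + 2x2 = -61 and 4x1 + 10x2 = 126.
Solving simultaneously gives x1 = 431/39, x2 = 319/39.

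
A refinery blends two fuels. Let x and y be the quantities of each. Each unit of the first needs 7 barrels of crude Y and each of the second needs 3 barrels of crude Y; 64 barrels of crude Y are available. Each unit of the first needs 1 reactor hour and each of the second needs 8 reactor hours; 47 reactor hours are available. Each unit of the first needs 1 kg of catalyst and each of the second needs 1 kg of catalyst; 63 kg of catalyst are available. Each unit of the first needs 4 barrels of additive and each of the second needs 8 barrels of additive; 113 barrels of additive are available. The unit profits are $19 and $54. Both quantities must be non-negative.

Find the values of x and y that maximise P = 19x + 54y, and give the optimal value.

x = 7, y = 5, maximum P = 403

Feasible corners and P = 19x + 54y:
  (0, 0) → P = 0
  (0, 47/8) → P = 1269/4
  (64/7, 0) → P = 1216/7
  (7, 5) → P = 403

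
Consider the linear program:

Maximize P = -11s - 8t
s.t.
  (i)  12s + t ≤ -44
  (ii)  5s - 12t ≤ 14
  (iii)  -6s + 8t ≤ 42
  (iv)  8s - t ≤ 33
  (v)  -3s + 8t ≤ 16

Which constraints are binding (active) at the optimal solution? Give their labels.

Corner points and P = -11s - 8t:
  (-514/149, -388/149) → P = 8758/149
  (-368/99, 20/33) → P = 3568/99
  (-77/4, -147/16) → P = 1141/4
  (-26/3, -5/4) → P = 316/3

The maximum is at (-77/4, -147/16). Substituting into each constraint, equality holds for (ii) and (iii); the remaining constraints have slack.

(ii) and (iii)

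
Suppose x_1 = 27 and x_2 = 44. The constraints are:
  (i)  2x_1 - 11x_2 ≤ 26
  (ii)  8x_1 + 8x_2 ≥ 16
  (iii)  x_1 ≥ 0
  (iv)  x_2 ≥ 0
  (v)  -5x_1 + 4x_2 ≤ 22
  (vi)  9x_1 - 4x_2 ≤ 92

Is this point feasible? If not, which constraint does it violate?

Constraint (v): -5x_1 + 4x_2 = 41, which is not ≤ 22. All other constraints are satisfied.

not feasible — violates (v)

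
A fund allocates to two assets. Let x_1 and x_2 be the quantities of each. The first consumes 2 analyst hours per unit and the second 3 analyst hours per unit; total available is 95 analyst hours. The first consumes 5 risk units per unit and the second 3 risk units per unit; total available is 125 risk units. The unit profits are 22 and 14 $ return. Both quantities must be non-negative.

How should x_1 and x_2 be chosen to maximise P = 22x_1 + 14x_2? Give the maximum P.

Vertices and P = 22x_1 + 14x_2:
  (0, 0) → P = 0
  (0, 95/3) → P = 1330/3
  (25, 0) → P = 550
  (10, 25) → P = 570

The optimum lies where 2x_1 + 3x_2 = 95 and 5x_1 + 3x_2 = 125.
Solving simultaneously gives x_1 = 10, x_2 = 25.

x_1 = 10, x_2 = 25, maximum P = 570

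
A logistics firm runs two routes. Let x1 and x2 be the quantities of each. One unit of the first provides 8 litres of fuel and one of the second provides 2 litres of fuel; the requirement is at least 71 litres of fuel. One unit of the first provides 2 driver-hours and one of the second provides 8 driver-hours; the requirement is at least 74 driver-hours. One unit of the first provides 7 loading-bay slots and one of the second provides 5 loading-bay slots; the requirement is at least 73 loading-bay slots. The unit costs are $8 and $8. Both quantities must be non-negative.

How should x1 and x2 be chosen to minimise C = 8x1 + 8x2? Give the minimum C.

x1 = 7, x2 = 15/2, minimum C = 116

Extreme points and C = 8x1 + 8x2:
  (0, 71/2) → C = 284
  (37, 0) → C = 296
  (7, 15/2) → C = 116
The feasible region is unbounded (it extends along (0, 1), (1, 0)), but C strictly increases along every unbounded feasible direction, so there is no improving ray and the minimum is attained at a vertex.

The optimum lies where 8x1 + 2x2 = 71 and 2x1 + 8x2 = 74.
Solving simultaneously gives x1 = 7, x2 = 15/2.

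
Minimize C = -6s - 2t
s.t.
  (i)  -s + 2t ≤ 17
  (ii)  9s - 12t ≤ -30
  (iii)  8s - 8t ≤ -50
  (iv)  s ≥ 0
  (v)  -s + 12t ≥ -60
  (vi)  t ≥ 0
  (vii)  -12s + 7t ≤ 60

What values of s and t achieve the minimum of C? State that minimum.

Corner points and C = -6s - 2t:
  (9/2, 43/4) → C = -97/2
  (0, 17/2) → C = -17
  (0, 25/4) → C = -25/2

s = 9/2, t = 43/4, minimum C = -97/2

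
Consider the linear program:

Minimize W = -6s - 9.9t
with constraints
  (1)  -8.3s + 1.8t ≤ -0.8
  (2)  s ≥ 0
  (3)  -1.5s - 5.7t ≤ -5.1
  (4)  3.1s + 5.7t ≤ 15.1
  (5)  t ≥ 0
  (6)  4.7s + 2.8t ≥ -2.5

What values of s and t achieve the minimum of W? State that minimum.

s = 151/31, t = 0, minimum W = -906/31

Corner points and W = -6s - 9.9t:
  (458/1667, 1371/1667) → W = -163209/16670
  (1058/1763, 4095/1763) → W = -93777/3526
  (17/5, 0) → W = -102/5
  (151/31, 0) → W = -906/31

At the optimal vertex, 3.1s + 5.7t = 15.1 and t = 0.
Solving simultaneously gives s = 151/31, t = 0.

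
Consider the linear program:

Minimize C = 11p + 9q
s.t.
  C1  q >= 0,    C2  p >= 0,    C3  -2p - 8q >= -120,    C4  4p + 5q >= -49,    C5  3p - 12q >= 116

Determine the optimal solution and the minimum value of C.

Extreme points and C = 11p + 9q:
  (60, 0) → C = 660
  (116/3, 0) → C = 1276/3
  (148/3, 8/3) → C = 1700/3

The binding constraints are q = 0 and 3p - 12q = 116.
Solving simultaneously gives p = 116/3, q = 0.

p = 116/3, q = 0, minimum C = 1276/3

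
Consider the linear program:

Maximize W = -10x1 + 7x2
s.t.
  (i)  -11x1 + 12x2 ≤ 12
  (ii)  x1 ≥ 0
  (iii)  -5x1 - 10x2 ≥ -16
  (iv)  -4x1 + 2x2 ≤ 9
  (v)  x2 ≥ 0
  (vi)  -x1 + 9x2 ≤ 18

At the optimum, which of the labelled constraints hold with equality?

Feasible corners and W = -10x1 + 7x2:
  (0, 1) → W = 7
  (36/85, 118/85) → W = 466/85
  (0, 0) → W = 0
  (16/5, 0) → W = -32

The maximum is at (0, 1). Substituting into each constraint, equality holds for (i) and (ii); the remaining constraints have slack.

(i) and (ii)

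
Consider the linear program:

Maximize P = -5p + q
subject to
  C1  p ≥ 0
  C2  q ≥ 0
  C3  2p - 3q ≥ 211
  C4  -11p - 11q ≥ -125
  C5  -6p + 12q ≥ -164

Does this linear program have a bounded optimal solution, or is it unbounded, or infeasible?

The boundaries p = 0 and q = 0 meet at (0, 0), but that point violates 2p - 3q ≥ 211. Every candidate vertex is excluded by some other constraint, so the feasible region is empty.

infeasible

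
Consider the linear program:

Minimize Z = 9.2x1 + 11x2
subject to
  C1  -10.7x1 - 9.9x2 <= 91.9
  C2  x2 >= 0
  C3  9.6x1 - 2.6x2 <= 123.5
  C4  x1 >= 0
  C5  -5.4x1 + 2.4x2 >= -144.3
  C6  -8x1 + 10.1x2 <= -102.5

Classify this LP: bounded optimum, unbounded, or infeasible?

Vertices and Z = 9.2x1 + 11x2:
  (1235/96, 0) → Z = 5681/48
  (12.8125, 0) → Z = 117.875
  (98085/7616, 25/476) → Z = 453391/3808
The feasible region has finitely many vertices and no improving ray; the minimum is 117.875 at (12.8125, 0).

bounded optimum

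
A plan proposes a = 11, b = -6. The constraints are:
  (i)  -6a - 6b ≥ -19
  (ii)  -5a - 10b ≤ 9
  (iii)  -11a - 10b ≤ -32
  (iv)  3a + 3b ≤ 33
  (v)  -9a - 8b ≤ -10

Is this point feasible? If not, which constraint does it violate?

Constraint (i): -6a - 6b = -30, which is not ≥ -19. All other constraints are satisfied.

not feasible — violates (i)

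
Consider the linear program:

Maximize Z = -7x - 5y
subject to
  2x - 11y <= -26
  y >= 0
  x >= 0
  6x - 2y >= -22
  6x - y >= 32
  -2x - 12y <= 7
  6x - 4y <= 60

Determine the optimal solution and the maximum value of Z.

Feasible corners and Z = -7x - 5y:
  (189/32, 55/16) → Z = -1873/32
  (382/29, 138/29) → Z = -116
  (43/3, 54) → Z = -1111/3
The feasible region is unbounded (it extends along (2, 3), (1, 3)), but Z strictly decreases along every unbounded feasible direction, so there is no improving ray and the maximum is attained at a vertex.

x = 189/32, y = 55/16, maximum Z = -1873/32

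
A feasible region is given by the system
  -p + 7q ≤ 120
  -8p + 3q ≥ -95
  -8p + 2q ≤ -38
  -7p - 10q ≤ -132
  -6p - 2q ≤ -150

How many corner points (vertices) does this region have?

Intersecting each pair of boundary lines and keeping only the points that satisfy every inequality leaves:
  (1025/53, 1055/53)
  (405/22, 435/22)
  (320/17, 315/17)

3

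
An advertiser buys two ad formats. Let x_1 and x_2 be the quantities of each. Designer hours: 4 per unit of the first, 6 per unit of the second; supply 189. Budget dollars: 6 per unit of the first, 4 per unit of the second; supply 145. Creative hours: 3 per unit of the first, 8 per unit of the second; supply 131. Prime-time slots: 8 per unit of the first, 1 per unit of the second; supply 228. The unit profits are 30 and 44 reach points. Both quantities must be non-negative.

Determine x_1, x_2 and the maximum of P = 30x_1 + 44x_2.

x_1 = 53/3, x_2 = 39/4, maximum P = 959

Extreme points and P = 30x_1 + 44x_2:
  (0, 0) → P = 0
  (0, 131/8) → P = 1441/2
  (145/6, 0) → P = 725
  (53/3, 39/4) → P = 959

The binding constraints are 6x_1 + 4x_2 = 145 and 3x_1 + 8x_2 = 131.
Solving simultaneously gives x_1 = 53/3, x_2 = 39/4.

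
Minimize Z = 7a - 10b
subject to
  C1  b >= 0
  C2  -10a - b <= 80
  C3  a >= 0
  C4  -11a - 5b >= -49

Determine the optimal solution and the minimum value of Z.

Extreme points and Z = 7a - 10b:
  (0, 0) → Z = 0
  (49/11, 0) → Z = 343/11
  (0, 49/5) → Z = -98

The optimum lies where a = 0 and -11a - 5b = -49.
Solving simultaneously gives a = 0, b = 49/5.

a = 0, b = 49/5, minimum Z = -98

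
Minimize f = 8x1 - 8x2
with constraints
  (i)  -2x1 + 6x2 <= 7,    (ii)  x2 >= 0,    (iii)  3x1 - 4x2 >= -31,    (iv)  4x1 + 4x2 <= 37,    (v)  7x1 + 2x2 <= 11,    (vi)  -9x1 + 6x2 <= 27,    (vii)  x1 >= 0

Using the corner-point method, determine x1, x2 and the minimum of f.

x1 = 0, x2 = 7/6, minimum f = -28/3

Feasible corners and f = 8x1 - 8x2:
  (26/23, 71/46) → f = -76/23
  (0, 7/6) → f = -28/3
  (11/7, 0) → f = 88/7
  (0, 0) → f = 0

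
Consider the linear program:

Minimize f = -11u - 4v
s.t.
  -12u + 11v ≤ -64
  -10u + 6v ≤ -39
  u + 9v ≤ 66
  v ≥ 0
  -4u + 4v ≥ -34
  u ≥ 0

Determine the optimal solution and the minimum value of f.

u = 57/4, v = 23/4, minimum f = -719/4

Feasible corners and f = -11u - 4v:
  (186/17, 104/17) → f = -2462/17
  (16/3, 0) → f = -176/3
  (57/4, 23/4) → f = -719/4
  (17/2, 0) → f = -187/2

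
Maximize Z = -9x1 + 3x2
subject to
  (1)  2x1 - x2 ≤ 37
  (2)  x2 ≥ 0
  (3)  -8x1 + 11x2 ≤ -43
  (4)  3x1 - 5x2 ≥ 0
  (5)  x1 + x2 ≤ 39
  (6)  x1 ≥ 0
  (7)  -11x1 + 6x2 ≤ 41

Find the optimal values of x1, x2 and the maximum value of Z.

x1 = 43/8, x2 = 0, maximum Z = -387/8

Extreme points and Z = -9x1 + 3x2:
  (37/2, 0) → Z = -333/2
  (76/3, 41/3) → Z = -187
  (43/8, 0) → Z = -387/8
  (472/19, 269/19) → Z = -3441/19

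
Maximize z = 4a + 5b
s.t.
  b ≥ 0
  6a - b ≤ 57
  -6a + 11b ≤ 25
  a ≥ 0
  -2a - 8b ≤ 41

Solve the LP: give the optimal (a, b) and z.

a = 163/15, b = 41/5, maximum z = 1267/15

Feasible corners and z = 4a + 5b:
  (19/2, 0) → z = 38
  (0, 0) → z = 0
  (163/15, 41/5) → z = 1267/15
  (0, 25/11) → z = 125/11

The binding constraints are 6a - b = 57 and -6a + 11b = 25.
Solving simultaneously gives a = 163/15, b = 41/5.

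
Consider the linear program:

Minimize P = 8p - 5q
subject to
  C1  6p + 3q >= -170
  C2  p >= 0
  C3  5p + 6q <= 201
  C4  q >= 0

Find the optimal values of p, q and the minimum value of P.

Feasible corners and P = 8p - 5q:
  (0, 67/2) → P = -335/2
  (0, 0) → P = 0
  (201/5, 0) → P = 1608/5

The binding constraints are p = 0 and 5p + 6q = 201.
Solving simultaneously gives p = 0, q = 67/2.

p = 0, q = 67/2, minimum P = -335/2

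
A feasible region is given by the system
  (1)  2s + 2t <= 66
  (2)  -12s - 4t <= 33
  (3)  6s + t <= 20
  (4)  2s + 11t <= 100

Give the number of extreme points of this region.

3

Of the 6 pairwise boundary intersections, those satisfying every inequality are:
  (113/12, -73/2)
  (-763/124, 633/62)
  (15/8, 35/4)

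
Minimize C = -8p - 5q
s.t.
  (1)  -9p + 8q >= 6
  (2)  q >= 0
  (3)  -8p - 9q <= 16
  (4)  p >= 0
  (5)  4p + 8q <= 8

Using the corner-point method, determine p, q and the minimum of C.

p = 2/13, q = 12/13, minimum C = -76/13

Feasible corners and C = -8p - 5q:
  (0, 3/4) → C = -15/4
  (2/13, 12/13) → C = -76/13
  (0, 1) → C = -5

The optimum lies where -9p + 8q = 6 and 4p + 8q = 8.
Solving simultaneously gives p = 2/13, q = 12/13.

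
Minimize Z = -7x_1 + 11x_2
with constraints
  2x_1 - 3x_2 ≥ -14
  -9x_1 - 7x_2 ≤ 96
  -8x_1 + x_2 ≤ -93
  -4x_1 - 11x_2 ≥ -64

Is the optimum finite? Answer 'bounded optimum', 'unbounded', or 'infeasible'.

From the feasible point (111/13, -321/13), moving in the direction (7, -9) keeps every constraint satisfied while Z decreases without bound.

unbounded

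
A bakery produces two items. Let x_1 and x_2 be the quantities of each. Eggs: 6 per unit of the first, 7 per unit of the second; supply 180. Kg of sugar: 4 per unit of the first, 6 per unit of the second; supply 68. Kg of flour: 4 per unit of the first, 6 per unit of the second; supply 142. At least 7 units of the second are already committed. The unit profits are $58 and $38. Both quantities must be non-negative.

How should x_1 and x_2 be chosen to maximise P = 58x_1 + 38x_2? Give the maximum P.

Vertices and P = 58x_1 + 38x_2:
  (0, 34/3) → P = 1292/3
  (0, 7) → P = 266
  (13/2, 7) → P = 643

The optimum lies where 4x_1 + 6x_2 = 68 and x_2 = 7.
Solving simultaneously gives x_1 = 13/2, x_2 = 7.

x_1 = 13/2, x_2 = 7, maximum P = 643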